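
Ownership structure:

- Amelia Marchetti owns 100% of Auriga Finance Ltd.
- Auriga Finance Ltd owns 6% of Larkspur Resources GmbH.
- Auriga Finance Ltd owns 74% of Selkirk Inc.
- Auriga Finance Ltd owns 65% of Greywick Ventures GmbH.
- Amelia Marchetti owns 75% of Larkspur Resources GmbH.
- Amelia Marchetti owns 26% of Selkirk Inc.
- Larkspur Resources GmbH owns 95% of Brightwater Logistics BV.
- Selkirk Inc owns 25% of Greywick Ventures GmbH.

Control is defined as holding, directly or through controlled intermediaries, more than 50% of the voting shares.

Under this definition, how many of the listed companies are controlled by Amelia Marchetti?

5

Amelia holds 100% of Auriga, so Amelia controls Auriga.
Amelia and Auriga together hold 75% + 6% = 81% of Larkspur, so Amelia controls Larkspur.
Amelia and Auriga together hold 26% + 74% = 100% of Selkirk, so Amelia controls Selkirk.
Larkspur holds 95% of Brightwater, so Amelia controls Brightwater.
Selkirk and Auriga together hold 25% + 65% = 90% of Greywick, so Amelia controls Greywick.
Amelia controls 5 companies.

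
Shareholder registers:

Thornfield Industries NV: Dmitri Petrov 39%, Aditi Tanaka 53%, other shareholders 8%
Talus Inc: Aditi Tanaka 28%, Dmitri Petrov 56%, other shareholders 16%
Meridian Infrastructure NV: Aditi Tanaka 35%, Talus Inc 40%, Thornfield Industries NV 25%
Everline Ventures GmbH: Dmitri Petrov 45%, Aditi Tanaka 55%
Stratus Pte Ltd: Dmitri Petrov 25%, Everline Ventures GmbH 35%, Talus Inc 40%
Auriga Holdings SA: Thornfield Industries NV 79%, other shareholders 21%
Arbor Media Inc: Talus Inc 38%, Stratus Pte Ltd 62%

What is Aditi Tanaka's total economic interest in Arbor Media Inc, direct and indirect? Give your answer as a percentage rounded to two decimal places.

29.52%

Aditi reaches Arbor along 3 paths.
Via Talus: 28% × 38% = 10.64%.
Via Everline → Stratus: 55% × 35% × 62% = 11.935%.
Via Talus → Stratus: 28% × 40% × 62% = 6.944%.
Total: 10.64% + 11.935% + 6.944% = 29.519%.
Rounded: 29.52%.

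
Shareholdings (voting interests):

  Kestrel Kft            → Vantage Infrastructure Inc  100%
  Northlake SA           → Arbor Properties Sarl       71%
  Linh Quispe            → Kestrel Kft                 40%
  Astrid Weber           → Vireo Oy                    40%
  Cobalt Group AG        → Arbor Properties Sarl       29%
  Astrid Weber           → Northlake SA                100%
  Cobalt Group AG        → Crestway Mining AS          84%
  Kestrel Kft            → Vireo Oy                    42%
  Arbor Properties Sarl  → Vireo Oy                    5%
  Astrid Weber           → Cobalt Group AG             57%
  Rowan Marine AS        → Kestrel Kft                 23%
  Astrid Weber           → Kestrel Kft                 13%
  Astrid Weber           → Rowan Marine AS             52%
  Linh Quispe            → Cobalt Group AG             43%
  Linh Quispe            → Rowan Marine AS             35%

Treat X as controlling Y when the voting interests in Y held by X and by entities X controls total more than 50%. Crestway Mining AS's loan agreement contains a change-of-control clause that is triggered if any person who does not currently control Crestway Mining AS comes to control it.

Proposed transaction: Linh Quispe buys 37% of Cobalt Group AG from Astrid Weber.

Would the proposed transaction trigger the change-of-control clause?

Yes

The purchase adds only to Linh's holdings (Astrid's stake shrinks), so Linh is the only person who could newly come to control Crestway.
Linh's largest direct stake is 43% in Cobalt, which does not meet the threshold, so Linh controls no company.
Neither Linh nor any entity Linh controls holds any voting interest in Crestway.
So before the transaction, Linh does not control Crestway.
After the purchase, Linh's direct stake in Cobalt rises to 43% + 37% = 80%, and Astrid's stake falls to 20%.
Linh holds 80% of Cobalt, so Linh controls Cobalt.
Cobalt holds 84% of Crestway, so Linh controls Crestway.
Linh did not control Crestway before and does after, so the clause is triggered.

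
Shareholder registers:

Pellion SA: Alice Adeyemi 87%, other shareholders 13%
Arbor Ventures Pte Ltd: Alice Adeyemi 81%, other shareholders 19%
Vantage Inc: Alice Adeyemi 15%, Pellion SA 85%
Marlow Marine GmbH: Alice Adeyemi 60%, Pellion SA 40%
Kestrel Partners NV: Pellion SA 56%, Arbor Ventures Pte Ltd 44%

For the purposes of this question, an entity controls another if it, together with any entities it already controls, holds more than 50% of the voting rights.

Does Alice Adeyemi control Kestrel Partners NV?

Yes

Alice holds 81% of Arbor, so Alice controls Arbor.
Alice holds 87% of Pellion, so Alice controls Pellion.
Pellion and Arbor together hold 56% + 44% = 100% of Kestrel, so Alice controls Kestrel.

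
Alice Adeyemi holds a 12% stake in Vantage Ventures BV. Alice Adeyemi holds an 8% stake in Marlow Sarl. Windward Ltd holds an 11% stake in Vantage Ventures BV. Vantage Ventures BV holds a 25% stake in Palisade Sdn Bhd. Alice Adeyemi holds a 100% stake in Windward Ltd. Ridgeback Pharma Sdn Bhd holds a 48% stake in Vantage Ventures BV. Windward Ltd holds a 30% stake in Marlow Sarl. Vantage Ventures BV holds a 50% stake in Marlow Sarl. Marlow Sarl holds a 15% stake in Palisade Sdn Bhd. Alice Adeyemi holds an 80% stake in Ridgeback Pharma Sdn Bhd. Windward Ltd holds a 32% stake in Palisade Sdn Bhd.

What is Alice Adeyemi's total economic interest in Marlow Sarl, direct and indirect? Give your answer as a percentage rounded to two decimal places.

68.70%

Alice reaches Marlow along 5 paths.
Via Windward: 100% × 30% = 30%.
Via Vantage: 12% × 50% = 6%.
Via Windward → Vantage: 100% × 11% × 50% = 5.5%.
Via Ridgeback → Vantage: 80% × 48% × 50% = 19.2%.
Direct stake: 8% = 8%.
Total: 30% + 6% + 5.5% + 19.2% + 8% = 68.7%.
Rounded: 68.70%.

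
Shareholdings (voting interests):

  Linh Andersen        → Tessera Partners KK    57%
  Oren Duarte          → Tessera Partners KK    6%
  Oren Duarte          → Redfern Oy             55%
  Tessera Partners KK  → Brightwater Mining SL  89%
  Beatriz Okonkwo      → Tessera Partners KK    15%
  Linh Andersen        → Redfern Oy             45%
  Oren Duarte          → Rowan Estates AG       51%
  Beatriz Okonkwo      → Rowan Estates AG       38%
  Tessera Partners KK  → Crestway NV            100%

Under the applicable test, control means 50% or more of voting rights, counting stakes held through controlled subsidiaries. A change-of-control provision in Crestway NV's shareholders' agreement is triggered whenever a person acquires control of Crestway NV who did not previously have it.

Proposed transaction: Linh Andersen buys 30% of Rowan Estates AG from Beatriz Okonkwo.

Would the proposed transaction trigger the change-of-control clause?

No

The purchase adds only to Linh's holdings (Beatriz's stake shrinks), so Linh is the only person who could newly come to control Crestway.
Linh holds 57% of Tessera, so Linh controls Tessera.
Tessera holds 100% of Crestway, so Linh controls Crestway.
So Linh already controls Crestway before the transaction.
After the purchase, Linh holds 30% of Rowan directly, and Beatriz's stake falls to 8%.
Linh controlled Crestway already, so this is not a new person acquiring control; every other person's position is unchanged or reduced.
No new person acquires control, so the clause is not triggered.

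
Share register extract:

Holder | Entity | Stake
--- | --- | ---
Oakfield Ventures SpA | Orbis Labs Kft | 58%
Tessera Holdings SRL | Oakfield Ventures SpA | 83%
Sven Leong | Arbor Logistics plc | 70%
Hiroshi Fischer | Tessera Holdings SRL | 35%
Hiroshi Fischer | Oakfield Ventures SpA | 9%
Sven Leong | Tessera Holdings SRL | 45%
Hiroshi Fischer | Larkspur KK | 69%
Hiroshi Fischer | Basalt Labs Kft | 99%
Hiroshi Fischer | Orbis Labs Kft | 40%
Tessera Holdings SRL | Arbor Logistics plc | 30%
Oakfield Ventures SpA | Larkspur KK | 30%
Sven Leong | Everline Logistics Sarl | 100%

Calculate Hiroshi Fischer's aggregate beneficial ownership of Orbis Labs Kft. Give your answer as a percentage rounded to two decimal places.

62.07%

Hiroshi reaches Orbis along 3 paths.
Direct stake: 40% = 40%.
Via Oakfield: 9% × 58% = 5.22%.
Via Tessera → Oakfield: 35% × 83% × 58% = 16.849%.
Total: 40% + 5.22% + 16.849% = 62.069%.
Rounded: 62.07%.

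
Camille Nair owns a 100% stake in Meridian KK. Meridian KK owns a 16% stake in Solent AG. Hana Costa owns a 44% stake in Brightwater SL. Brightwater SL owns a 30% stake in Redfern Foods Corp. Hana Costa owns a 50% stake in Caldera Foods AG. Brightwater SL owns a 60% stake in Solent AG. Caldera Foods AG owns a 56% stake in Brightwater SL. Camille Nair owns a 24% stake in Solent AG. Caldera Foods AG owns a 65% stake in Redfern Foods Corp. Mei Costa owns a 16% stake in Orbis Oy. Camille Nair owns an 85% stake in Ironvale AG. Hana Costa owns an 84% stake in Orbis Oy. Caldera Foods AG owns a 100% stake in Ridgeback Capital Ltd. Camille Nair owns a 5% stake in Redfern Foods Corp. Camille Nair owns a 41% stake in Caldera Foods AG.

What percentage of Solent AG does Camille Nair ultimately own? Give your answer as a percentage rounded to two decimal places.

Camille reaches Solent along 3 paths.
Via Caldera → Brightwater: 41% × 56% × 60% = 13.776%.
Direct stake: 24% = 24%.
Via Meridian: 100% × 16% = 16%.
Total: 13.776% + 24% + 16% = 53.776%.
Rounded: 53.78%.

53.78%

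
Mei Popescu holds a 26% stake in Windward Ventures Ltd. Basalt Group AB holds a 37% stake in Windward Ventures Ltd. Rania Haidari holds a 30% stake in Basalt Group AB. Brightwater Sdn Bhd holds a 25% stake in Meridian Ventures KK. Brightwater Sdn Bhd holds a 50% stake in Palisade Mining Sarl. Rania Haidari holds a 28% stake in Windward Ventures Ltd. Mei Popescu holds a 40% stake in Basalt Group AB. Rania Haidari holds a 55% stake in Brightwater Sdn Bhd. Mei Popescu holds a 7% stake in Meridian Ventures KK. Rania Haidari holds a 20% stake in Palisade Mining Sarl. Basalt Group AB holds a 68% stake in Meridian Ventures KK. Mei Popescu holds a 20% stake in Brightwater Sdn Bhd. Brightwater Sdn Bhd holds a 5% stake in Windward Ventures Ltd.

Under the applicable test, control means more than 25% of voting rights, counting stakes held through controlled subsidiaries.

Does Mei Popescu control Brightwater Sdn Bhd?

Mei holds 40% of Basalt, so Mei controls Basalt.
Mei and Basalt together hold 26% + 37% = 63% of Windward, so Mei controls Windward.
Mei and Basalt together hold 7% + 68% = 75% of Meridian, so Mei controls Meridian.
In Brightwater, Mei's side holds only 20%, not > 25%.
So Mei does not control Brightwater.

No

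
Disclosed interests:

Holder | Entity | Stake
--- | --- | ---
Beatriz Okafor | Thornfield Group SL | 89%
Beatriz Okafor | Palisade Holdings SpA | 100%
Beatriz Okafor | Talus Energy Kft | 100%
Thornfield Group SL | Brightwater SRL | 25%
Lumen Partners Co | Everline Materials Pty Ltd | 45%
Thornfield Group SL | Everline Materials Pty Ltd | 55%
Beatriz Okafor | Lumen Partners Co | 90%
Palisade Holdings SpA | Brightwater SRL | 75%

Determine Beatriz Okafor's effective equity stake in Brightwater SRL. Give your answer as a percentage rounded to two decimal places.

Beatriz reaches Brightwater along 2 paths.
Via Thornfield: 89% × 25% = 22.25%.
Via Palisade: 100% × 75% = 75%.
Total: 22.25% + 75% = 97.25%.

97.25%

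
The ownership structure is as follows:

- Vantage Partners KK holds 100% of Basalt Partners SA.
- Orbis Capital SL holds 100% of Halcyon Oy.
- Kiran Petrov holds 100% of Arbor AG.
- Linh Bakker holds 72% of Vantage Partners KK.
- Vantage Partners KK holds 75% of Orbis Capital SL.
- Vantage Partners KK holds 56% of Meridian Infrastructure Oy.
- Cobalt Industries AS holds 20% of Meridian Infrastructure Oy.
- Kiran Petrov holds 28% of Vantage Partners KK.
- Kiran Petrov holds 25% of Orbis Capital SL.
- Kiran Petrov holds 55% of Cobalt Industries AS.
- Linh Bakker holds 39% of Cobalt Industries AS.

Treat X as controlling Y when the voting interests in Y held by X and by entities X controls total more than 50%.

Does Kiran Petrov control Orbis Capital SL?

No

Kiran holds 55% of Cobalt, so Kiran controls Cobalt.
Kiran holds 100% of Arbor, so Kiran controls Arbor.
In Orbis, Kiran's side holds only 25%, not > 50%.
So Kiran does not control Orbis.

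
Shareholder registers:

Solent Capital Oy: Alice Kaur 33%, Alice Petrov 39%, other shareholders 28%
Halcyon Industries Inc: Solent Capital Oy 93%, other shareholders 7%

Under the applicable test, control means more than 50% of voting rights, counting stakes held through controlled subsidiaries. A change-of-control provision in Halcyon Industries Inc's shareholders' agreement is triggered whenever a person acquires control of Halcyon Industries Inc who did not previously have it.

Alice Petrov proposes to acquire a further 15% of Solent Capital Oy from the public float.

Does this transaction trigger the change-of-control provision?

The purchase changes only Alice Petrov's holdings, so Alice Petrov is the only person who could newly come to control Halcyon.
Alice Petrov's largest direct stake is 39% in Solent, which does not meet the threshold, so Alice Petrov controls no company.
Neither Alice Petrov nor any entity Alice Petrov controls holds any voting interest in Halcyon.
So before the transaction, Alice Petrov does not control Halcyon.
After the purchase, Alice Petrov's direct stake in Solent rises to 39% + 15% = 54%.
Alice Petrov holds 54% of Solent, so Alice Petrov controls Solent.
Solent holds 93% of Halcyon, so Alice Petrov controls Halcyon.
Alice Petrov did not control Halcyon before and does after, so the clause is triggered.

Yes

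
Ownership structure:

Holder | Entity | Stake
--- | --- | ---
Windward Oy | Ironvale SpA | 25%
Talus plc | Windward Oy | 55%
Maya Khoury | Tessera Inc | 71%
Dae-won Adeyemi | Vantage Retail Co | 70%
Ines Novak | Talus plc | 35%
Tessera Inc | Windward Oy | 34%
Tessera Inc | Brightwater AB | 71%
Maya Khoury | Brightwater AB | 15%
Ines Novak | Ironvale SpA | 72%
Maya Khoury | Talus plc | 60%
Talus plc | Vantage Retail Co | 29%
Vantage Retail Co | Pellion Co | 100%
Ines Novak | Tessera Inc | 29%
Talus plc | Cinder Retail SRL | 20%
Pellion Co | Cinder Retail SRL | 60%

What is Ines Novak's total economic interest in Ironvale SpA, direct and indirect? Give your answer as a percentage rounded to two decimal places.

79.28%

Ines reaches Ironvale along 3 paths.
Via Tessera → Windward: 29% × 34% × 25% = 2.465%.
Via Talus → Windward: 35% × 55% × 25% = 4.8125%.
Direct stake: 72% = 72%.
Total: 2.465% + 4.8125% + 72% = 79.2775%.
Rounded: 79.28%.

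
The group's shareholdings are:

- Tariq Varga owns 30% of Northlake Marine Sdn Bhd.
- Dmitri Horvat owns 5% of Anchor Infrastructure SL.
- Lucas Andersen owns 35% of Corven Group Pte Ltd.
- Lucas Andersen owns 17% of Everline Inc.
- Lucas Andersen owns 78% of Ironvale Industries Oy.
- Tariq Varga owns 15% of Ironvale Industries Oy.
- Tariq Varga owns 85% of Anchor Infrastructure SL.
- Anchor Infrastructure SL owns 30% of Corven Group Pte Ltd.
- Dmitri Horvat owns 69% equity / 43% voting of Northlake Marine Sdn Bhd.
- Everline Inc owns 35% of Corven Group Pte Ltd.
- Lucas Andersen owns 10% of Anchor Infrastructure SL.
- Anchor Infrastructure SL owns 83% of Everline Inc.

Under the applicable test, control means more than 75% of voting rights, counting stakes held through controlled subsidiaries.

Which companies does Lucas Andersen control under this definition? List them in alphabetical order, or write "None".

Lucas holds 78% of Ironvale, so Lucas controls Ironvale.
No other company's threshold is met.

Ironvale Industries Oy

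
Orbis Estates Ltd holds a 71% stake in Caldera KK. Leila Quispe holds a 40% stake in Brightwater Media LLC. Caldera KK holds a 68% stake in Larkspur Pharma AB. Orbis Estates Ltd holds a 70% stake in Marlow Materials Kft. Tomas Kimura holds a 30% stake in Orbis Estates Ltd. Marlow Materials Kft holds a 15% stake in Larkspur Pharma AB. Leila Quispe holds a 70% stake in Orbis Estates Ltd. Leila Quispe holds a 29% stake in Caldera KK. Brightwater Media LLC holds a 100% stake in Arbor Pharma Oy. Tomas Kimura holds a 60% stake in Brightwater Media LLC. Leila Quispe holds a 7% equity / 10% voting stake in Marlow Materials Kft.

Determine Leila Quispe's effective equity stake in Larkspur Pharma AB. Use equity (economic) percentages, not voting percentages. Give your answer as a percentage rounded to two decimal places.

61.92%

Leila reaches Larkspur along 4 paths.
Via Orbis → Marlow: 70% × 70% × 15% = 7.35%.
Via Marlow: 7% × 15% = 1.05%.
Via Caldera: 29% × 68% = 19.72%.
Via Orbis → Caldera: 70% × 71% × 68% = 33.796%.
Total: 7.35% + 1.05% + 19.72% + 33.796% = 61.916%.
Rounded: 61.92%.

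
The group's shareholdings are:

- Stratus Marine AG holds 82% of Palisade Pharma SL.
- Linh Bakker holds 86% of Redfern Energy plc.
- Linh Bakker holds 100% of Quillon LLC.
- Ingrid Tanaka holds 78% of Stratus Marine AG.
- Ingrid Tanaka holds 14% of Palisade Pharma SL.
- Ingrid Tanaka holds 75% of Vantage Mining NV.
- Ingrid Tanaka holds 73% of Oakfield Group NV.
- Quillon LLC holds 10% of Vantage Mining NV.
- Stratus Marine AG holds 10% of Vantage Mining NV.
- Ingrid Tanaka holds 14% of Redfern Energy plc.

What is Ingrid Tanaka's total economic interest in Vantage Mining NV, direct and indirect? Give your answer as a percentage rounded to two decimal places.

Ingrid reaches Vantage along 2 paths.
Via Stratus: 78% × 10% = 7.8%.
Direct stake: 75% = 75%.
Total: 7.8% + 75% = 82.8%.
Rounded: 82.80%.

82.80%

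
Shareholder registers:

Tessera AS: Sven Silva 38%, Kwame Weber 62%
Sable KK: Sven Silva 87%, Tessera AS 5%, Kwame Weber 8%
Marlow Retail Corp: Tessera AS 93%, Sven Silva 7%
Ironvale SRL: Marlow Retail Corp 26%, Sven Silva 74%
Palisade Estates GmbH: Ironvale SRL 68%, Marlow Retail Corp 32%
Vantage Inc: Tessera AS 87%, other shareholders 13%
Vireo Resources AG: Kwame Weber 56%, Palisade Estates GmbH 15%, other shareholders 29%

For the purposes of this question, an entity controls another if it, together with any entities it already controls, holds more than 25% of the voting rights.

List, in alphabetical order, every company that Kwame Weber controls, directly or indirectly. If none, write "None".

Ironvale SRL, Marlow Retail Corp, Palisade Estates GmbH, Tessera AS, Vantage Inc, Vireo Resources AG

Kwame holds 62% of Tessera, so Kwame controls Tessera.
Tessera holds 93% of Marlow, so Kwame controls Marlow.
Marlow holds 26% of Ironvale, so Kwame controls Ironvale.
Ironvale and Marlow together hold 68% + 32% = 100% of Palisade, so Kwame controls Palisade.
Tessera holds 87% of Vantage, so Kwame controls Vantage.
Kwame and Palisade together hold 56% + 15% = 71% of Vireo, so Kwame controls Vireo.
No other company's threshold is met.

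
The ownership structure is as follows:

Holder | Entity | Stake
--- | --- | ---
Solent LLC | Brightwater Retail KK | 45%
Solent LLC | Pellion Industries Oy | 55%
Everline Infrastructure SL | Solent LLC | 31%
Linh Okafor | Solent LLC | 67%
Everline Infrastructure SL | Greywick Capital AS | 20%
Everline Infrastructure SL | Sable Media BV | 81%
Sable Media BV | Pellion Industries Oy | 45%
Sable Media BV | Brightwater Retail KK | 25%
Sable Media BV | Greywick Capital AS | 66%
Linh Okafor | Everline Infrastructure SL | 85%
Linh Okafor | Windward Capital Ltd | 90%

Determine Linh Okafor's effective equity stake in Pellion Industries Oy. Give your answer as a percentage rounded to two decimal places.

82.33%

Linh reaches Pellion along 3 paths.
Via Solent: 67% × 55% = 36.85%.
Via Everline → Solent: 85% × 31% × 55% = 14.4925%.
Via Everline → Sable: 85% × 81% × 45% = 30.9825%.
Total: 36.85% + 14.4925% + 30.9825% = 82.325%.
Rounded: 82.33%.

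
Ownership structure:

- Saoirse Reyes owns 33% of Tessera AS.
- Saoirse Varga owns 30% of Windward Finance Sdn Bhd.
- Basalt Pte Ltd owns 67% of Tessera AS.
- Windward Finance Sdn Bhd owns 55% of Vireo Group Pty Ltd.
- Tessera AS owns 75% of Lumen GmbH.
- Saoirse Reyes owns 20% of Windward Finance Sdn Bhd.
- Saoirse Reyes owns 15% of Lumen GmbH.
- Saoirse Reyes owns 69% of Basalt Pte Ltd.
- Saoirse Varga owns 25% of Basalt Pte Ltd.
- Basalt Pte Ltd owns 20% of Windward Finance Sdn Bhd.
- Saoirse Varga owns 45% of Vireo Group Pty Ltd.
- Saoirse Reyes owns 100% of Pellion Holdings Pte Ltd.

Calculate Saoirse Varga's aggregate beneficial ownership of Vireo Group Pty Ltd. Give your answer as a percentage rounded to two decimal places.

Saoirse Varga reaches Vireo along 3 paths.
Via Basalt → Windward: 25% × 20% × 55% = 2.75%.
Via Windward: 30% × 55% = 16.5%.
Direct stake: 45% = 45%.
Total: 2.75% + 16.5% + 45% = 64.25%.

64.25%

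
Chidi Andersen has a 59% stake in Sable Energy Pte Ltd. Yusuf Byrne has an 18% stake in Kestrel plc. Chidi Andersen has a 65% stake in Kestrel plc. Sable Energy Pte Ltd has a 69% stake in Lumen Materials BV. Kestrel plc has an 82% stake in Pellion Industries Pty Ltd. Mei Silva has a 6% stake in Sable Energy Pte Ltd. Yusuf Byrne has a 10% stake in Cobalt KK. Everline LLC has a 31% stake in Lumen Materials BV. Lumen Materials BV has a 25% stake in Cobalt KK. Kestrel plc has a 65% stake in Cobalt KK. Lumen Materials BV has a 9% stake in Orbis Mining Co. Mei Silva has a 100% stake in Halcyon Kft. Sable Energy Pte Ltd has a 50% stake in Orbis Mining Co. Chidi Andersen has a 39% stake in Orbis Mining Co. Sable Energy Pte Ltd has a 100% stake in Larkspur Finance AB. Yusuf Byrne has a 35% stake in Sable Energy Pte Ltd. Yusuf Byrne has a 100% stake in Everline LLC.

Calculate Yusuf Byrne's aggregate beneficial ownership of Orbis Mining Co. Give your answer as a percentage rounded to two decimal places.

Yusuf reaches Orbis along 3 paths.
Via Everline → Lumen: 100% × 31% × 9% = 2.79%.
Via Sable → Lumen: 35% × 69% × 9% = 2.1735%.
Via Sable: 35% × 50% = 17.5%.
Total: 2.79% + 2.1735% + 17.5% = 22.4635%.
Rounded: 22.46%.

22.46%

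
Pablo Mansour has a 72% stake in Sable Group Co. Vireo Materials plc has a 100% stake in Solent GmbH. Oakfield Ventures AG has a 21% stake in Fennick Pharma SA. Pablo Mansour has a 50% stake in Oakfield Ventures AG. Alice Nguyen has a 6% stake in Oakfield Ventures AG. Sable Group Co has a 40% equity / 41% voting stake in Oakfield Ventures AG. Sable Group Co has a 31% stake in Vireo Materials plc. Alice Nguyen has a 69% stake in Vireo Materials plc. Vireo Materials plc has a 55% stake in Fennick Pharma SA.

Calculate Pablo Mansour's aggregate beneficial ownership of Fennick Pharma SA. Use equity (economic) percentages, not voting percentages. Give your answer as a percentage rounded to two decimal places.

Pablo reaches Fennick along 3 paths.
Via Sable → Vireo: 72% × 31% × 55% = 12.276%.
Via Oakfield: 50% × 21% = 10.5%.
Via Sable → Oakfield: 72% × 40% × 21% = 6.048%.
Total: 12.276% + 10.5% + 6.048% = 28.824%.
Rounded: 28.82%.

28.82%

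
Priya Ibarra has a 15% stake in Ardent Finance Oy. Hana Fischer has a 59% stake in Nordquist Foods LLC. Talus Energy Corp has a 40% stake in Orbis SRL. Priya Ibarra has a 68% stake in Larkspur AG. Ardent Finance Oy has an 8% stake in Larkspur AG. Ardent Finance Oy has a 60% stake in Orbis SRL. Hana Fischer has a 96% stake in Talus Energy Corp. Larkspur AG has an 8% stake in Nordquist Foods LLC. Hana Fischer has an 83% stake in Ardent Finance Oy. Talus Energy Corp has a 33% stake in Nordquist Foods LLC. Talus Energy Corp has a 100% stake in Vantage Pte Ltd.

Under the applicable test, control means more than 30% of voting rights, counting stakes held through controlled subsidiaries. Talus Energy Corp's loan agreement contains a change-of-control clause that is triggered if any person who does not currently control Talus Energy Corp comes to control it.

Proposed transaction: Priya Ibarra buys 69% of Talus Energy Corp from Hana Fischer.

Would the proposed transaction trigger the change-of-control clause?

The purchase adds only to Priya's holdings (Hana's stake shrinks), so Priya is the only person who could newly come to control Talus.
Priya holds 68% of Larkspur, so Priya controls Larkspur.
Neither Priya nor any entity Priya controls holds any voting interest in Talus.
So before the transaction, Priya does not control Talus.
After the purchase, Priya holds 69% of Talus directly, and Hana's stake falls to 27%.
Priya holds 69% of Talus, so Priya controls Talus.
Priya did not control Talus before and does after, so the clause is triggered.

Yes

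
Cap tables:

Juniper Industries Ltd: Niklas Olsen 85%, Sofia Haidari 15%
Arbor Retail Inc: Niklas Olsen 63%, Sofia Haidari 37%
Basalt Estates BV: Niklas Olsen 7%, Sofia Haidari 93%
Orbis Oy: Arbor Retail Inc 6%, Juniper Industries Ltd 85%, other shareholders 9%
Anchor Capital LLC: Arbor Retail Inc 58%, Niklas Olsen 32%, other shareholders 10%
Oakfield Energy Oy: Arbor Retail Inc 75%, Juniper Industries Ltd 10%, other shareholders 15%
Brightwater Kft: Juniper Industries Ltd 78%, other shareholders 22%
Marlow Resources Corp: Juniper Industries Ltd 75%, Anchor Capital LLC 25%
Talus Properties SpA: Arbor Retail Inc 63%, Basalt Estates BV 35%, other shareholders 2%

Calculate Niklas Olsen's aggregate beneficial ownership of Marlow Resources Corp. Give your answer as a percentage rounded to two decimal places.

Niklas reaches Marlow along 3 paths.
Via Juniper: 85% × 75% = 63.75%.
Via Arbor → Anchor: 63% × 58% × 25% = 9.135%.
Via Anchor: 32% × 25% = 8%.
Total: 63.75% + 9.135% + 8% = 80.885%.
Rounded: 80.89%.

80.89%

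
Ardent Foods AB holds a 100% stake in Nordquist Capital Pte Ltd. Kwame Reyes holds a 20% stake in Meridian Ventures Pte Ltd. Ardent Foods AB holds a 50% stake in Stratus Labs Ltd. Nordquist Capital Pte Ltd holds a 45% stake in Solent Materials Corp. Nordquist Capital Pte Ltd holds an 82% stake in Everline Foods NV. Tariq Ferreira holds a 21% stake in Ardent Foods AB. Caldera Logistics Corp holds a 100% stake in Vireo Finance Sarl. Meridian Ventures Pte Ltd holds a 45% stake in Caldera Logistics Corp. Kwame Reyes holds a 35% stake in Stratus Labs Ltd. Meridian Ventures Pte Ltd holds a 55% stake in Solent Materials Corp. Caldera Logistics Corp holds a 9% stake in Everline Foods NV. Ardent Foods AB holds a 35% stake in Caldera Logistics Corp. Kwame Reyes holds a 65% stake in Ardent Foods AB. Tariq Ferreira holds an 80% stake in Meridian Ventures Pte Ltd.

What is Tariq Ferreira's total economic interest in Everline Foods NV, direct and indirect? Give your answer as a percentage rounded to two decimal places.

21.12%

Tariq reaches Everline along 3 paths.
Via Ardent → Nordquist: 21% × 100% × 82% = 17.22%.
Via Ardent → Caldera: 21% × 35% × 9% = 0.6615%.
Via Meridian → Caldera: 80% × 45% × 9% = 3.24%.
Total: 17.22% + 0.6615% + 3.24% = 21.1215%.
Rounded: 21.12%.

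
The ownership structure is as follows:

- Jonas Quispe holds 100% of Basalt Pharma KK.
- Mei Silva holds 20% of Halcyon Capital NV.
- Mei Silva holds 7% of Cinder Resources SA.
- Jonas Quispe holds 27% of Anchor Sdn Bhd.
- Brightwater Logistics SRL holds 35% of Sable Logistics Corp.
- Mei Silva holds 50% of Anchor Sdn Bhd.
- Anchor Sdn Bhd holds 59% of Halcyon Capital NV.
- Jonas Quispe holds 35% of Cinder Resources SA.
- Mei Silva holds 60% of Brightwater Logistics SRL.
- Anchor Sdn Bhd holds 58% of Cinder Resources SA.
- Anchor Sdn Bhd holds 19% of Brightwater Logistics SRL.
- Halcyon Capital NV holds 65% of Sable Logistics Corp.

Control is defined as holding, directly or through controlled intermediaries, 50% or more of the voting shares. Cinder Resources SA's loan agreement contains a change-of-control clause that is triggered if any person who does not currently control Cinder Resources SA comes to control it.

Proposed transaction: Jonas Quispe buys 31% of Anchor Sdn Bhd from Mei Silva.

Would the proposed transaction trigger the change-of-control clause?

Yes

The purchase adds only to Jonas's holdings (Mei's stake shrinks), so Jonas is the only person who could newly come to control Cinder.
Jonas holds 100% of Basalt, so Jonas controls Basalt.
In Cinder, Jonas's side holds only 35%, not ≥ 50%.
So before the transaction, Jonas does not control Cinder.
After the purchase, Jonas's direct stake in Anchor rises to 27% + 31% = 58%, and Mei's stake falls to 19%.
Jonas holds 58% of Anchor, so Jonas controls Anchor.
Jonas and Anchor together hold 35% + 58% = 93% of Cinder, so Jonas controls Cinder.
Jonas did not control Cinder before and does after, so the clause is triggered.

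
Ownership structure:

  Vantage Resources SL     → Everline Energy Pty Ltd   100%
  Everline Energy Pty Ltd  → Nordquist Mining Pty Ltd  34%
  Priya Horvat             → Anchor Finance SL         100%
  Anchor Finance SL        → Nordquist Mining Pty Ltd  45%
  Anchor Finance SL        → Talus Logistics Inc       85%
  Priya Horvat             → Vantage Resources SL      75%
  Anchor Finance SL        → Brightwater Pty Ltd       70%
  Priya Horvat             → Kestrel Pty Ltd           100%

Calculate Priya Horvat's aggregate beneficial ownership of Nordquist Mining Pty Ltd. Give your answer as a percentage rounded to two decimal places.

Priya reaches Nordquist along 2 paths.
Via Anchor: 100% × 45% = 45%.
Via Vantage → Everline: 75% × 100% × 34% = 25.5%.
Total: 45% + 25.5% = 70.5%.
Rounded: 70.50%.

70.50%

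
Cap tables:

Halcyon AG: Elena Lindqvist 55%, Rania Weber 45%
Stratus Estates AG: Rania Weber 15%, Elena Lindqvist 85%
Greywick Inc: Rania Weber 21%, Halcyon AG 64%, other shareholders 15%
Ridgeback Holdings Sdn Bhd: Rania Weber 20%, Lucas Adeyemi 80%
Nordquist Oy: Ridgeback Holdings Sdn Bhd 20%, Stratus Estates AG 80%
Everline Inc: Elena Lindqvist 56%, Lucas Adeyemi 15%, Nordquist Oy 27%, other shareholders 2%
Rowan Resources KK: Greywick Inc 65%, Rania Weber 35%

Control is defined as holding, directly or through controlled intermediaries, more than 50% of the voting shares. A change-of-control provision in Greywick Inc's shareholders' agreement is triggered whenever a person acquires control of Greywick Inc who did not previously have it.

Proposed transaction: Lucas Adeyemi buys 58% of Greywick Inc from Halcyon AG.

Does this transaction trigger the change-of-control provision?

Yes

The purchase adds only to Lucas's holdings (Halcyon's stake shrinks), so Lucas is the only person who could newly come to control Greywick.
Lucas holds 80% of Ridgeback, so Lucas controls Ridgeback.
Neither Lucas nor any entity Lucas controls holds any voting interest in Greywick.
So before the transaction, Lucas does not control Greywick.
After the purchase, Lucas holds 58% of Greywick directly, and Halcyon's stake falls to 6%.
Lucas holds 58% of Greywick, so Lucas controls Greywick.
Lucas did not control Greywick before and does after, so the clause is triggered.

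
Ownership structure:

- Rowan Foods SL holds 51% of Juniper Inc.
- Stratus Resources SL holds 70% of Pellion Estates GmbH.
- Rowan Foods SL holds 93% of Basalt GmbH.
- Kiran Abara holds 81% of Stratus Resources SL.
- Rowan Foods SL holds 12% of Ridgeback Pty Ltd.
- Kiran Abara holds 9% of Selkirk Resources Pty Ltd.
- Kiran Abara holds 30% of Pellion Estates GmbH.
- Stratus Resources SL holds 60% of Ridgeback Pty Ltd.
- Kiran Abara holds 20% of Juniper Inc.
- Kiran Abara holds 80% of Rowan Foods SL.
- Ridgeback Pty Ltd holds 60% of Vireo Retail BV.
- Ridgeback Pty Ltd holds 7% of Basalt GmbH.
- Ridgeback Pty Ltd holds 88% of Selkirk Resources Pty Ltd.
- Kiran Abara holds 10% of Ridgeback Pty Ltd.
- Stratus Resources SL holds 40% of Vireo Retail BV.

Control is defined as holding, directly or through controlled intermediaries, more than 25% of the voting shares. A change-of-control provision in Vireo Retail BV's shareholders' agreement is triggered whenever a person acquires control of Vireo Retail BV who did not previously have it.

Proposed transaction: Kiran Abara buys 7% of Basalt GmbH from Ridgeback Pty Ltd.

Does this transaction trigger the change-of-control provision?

The purchase adds only to Kiran's holdings (Ridgeback's stake shrinks), so Kiran is the only person who could newly come to control Vireo.
Kiran holds 80% of Rowan, so Kiran controls Rowan.
Kiran holds 81% of Stratus, so Kiran controls Stratus.
Rowan and Kiran and Stratus together hold 12% + 10% + 60% = 82% of Ridgeback, so Kiran controls Ridgeback.
Ridgeback and Stratus together hold 60% + 40% = 100% of Vireo, so Kiran controls Vireo.
So Kiran already controls Vireo before the transaction.
After the purchase, Kiran holds 7% of Basalt directly, and Ridgeback's stake falls to 0%.
Kiran controlled Vireo already, so this is not a new person acquiring control; every other person's position is unchanged or reduced.
No new person acquires control, so the clause is not triggered.

No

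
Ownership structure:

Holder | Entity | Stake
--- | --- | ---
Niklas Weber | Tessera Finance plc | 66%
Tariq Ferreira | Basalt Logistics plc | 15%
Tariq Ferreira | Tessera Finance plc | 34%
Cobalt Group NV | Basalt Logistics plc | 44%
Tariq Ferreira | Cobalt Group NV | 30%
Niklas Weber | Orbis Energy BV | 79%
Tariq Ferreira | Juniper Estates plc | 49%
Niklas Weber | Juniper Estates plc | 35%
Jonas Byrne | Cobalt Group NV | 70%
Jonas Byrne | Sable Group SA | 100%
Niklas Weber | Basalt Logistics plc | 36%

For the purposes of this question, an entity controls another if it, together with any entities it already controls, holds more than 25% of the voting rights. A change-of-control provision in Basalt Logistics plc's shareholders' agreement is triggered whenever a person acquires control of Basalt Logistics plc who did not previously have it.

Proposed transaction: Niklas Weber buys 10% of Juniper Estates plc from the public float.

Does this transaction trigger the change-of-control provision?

The purchase changes only Niklas's holdings, so Niklas is the only person who could newly come to control Basalt.
Niklas holds 36% of Basalt, so Niklas controls Basalt.
So Niklas already controls Basalt before the transaction.
After the purchase, Niklas's direct stake in Juniper rises to 35% + 10% = 45%.
Niklas controlled Basalt already, so this is not a new person acquiring control; every other person's position is unchanged or reduced.
No new person acquires control, so the clause is not triggered.

No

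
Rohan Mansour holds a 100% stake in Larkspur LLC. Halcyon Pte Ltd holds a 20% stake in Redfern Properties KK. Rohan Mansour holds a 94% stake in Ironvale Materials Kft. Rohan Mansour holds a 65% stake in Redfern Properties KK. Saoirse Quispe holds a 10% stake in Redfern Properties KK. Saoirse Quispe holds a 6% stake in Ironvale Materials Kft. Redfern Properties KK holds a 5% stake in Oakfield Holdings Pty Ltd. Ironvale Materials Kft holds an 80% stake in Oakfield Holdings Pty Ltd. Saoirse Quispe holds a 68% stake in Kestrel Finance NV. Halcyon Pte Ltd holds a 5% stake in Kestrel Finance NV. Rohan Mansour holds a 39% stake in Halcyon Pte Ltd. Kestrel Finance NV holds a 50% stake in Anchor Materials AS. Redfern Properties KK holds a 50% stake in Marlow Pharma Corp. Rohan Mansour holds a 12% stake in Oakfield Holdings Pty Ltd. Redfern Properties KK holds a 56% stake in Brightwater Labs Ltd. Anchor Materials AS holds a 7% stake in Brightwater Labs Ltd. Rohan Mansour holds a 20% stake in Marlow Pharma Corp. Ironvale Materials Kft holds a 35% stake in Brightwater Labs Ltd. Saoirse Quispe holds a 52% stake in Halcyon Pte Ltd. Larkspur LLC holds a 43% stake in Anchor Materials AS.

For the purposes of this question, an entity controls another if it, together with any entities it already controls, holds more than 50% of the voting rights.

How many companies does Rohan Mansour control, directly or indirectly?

Rohan holds 100% of Larkspur, so Rohan controls Larkspur.
Rohan holds 94% of Ironvale, so Rohan controls Ironvale.
Rohan holds 65% of Redfern, so Rohan controls Redfern.
Ironvale and Rohan and Redfern together hold 80% + 12% + 5% = 97% of Oakfield, so Rohan controls Oakfield.
Redfern and Rohan together hold 50% + 20% = 70% of Marlow, so Rohan controls Marlow.
Ironvale and Redfern together hold 35% + 56% = 91% of Brightwater, so Rohan controls Brightwater.
No other company's threshold is met.
Rohan controls 6 companies.

6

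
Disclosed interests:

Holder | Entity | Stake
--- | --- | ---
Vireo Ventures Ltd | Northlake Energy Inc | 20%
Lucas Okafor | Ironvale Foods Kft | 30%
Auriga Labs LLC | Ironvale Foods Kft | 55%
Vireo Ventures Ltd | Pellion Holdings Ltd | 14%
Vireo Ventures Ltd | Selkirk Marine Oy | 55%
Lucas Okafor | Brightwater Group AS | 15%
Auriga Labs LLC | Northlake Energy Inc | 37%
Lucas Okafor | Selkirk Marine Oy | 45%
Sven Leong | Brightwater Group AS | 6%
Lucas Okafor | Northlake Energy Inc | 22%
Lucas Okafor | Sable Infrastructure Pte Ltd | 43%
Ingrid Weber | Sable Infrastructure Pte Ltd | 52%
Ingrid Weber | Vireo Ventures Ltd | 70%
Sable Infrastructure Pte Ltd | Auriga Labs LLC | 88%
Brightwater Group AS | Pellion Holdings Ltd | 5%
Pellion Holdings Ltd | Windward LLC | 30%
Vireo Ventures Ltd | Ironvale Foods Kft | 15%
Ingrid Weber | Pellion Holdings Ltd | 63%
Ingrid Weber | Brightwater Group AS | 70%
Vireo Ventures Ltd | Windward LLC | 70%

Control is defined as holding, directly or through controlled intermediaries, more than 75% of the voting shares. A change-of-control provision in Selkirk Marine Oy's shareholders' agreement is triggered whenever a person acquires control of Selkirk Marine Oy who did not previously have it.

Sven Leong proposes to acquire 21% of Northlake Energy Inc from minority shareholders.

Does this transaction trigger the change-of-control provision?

The purchase changes only Sven's holdings, so Sven is the only person who could newly come to control Selkirk.
Sven's largest direct stake is 6% in Brightwater, which does not meet the threshold, so Sven controls no company.
Neither Sven nor any entity Sven controls holds any voting interest in Selkirk.
So before the transaction, Sven does not control Selkirk.
After the purchase, Sven holds 21% of Northlake directly.
Sven's side now holds 21% of Northlake, not > 75%, so Sven still does not control Northlake.
After the transaction, neither Sven nor any entity Sven controls holds a voting interest in Selkirk, so Sven still does not control it.
No new person acquires control, so the clause is not triggered.

No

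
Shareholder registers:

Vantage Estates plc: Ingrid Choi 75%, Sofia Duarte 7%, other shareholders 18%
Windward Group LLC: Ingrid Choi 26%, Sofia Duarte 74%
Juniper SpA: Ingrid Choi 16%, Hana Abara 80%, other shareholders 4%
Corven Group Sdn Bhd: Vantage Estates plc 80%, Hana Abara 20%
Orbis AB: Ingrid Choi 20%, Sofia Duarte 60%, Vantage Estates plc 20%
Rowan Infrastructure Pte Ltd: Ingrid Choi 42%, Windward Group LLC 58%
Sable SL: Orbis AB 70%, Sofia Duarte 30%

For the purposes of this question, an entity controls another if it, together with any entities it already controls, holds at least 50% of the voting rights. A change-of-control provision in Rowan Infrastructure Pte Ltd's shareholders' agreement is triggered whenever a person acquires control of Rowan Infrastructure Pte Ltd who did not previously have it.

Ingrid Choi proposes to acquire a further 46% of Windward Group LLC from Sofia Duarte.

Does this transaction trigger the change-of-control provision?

Yes

The purchase adds only to Ingrid's holdings (Sofia's stake shrinks), so Ingrid is the only person who could newly come to control Rowan.
Ingrid holds 75% of Vantage, so Ingrid controls Vantage.
Vantage holds 80% of Corven, so Ingrid controls Corven.
In Rowan, Ingrid's side holds only 42%, not ≥ 50%.
So before the transaction, Ingrid does not control Rowan.
After the purchase, Ingrid's direct stake in Windward rises to 26% + 46% = 72%, and Sofia's stake falls to 28%.
Ingrid holds 72% of Windward, so Ingrid controls Windward.
Ingrid and Windward together hold 42% + 58% = 100% of Rowan, so Ingrid controls Rowan.
Ingrid did not control Rowan before and does after, so the clause is triggered.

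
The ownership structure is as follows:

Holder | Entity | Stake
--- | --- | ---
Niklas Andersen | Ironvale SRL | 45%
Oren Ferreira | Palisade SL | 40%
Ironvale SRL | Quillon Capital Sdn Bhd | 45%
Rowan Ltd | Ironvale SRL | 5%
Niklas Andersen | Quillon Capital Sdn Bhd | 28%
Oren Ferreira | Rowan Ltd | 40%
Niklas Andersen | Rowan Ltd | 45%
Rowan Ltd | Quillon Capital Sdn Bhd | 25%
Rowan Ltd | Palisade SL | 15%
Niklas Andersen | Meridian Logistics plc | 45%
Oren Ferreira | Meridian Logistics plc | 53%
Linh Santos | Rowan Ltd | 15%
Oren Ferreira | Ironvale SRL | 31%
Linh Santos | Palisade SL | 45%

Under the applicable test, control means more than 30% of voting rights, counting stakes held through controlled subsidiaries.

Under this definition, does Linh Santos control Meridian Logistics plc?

Linh holds 45% of Palisade, so Linh controls Palisade.
Neither Linh nor any entity Linh controls holds any voting interest in Meridian.
So Linh does not control Meridian.

No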